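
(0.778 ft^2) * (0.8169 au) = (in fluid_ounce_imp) 1 ft^2 = 0.09290304 m^2, so 0.778 ft^2 = 0.778 * 0.09290304 = 0.072278565 m^2. 1 au = 1.4959787e+11 m, so 0.8169 au = 0.8169 * 1.4959787e+11 = 1.222065e+11 m. Combine: 0.072278565 m^2 * 1.222065e+11 m = 8.8329105e+09 m^3. 1 fluid_ounce_imp = 2.8413063e-05 m^3, so 8.8329105e+09 m^3 = 8.8329105e+09 / 2.8413063e-05 = 3.1087499e+14 fluid_ounce_imp ≈ 3.109e+14 fluid_ounce_imp (4 s.f.). Final answer: 3.109e+14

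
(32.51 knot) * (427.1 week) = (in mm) 4.32e+12. Check: 1 knot = 0.51444444 m/s, so 32.51 knot = 32.51 * 0.51444444 = 16.724589 m/s. 1 week = 604800 s, so 427.1 week = 427.1 * 604800 = 2.5831008e+08 s. Combine: 16.724589 m/s * 2.5831008e+08 s = 4.3201299e+09 m. 1 mm = 0.001 m, so 4.3201299e+09 m = 4.3201299e+09 / 0.001 = 4.3201299e+12 mm ≈ 4.32e+12 mm (4 s.f.).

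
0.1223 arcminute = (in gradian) 0.002265. Check: 1 arcminute = 0.00029088821 rad, so 0.1223 arcminute = 0.1223 * 0.00029088821 = 3.5575628e-05 rad. 1 gradian = 0.015707963 rad, so 3.5575628e-05 rad = 3.5575628e-05 / 0.015707963 = 0.0022648148 gradian ≈ 0.002265 gradian (4 s.f.).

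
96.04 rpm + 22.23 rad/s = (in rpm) 308.3. Check: 1 rpm = 0.10471976 rad/s, so 96.04 rpm = 96.04 * 0.10471976 = 10.057285 rad/s. 22.23 rad/s is already in rad/s. Sum: 10.057285 + 22.23 = 32.287285 rad/s. 1 rpm = 0.10471976 rad/s, so 32.287285 rad/s = 32.287285 / 0.10471976 = 308.32086 rpm ≈ 308.3 rpm (4 s.f.).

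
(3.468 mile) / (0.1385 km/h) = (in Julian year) 0.004597. Check: 1 mile = 1609.344 m, so 3.468 mile = 3.468 * 1609.344 = 5581.205 m. 1 km/h = 0.27777778 m/s, so 0.1385 km/h = 0.1385 * 0.27777778 = 0.038472222 m/s. Combine: 5581.205 m / 0.038472222 m/s = 145071.03 s. 1 Julian year = 31557600 s, so 145071.03 s = 145071.03 / 31557600 = 0.0045970236 Julian year ≈ 0.004597 Julian year (4 s.f.).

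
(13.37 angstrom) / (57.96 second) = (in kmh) 1 angstrom = 1e-10 m, so 13.37 angstrom = 13.37 * 1e-10 = 1.337e-09 m. 57.96 second = 57.96 s. Combine: 1.337e-09 m / 57.96 s = 2.3067633e-11 m/s. 1 kmh = 0.27777778 m/s, so 2.3067633e-11 m/s = 2.3067633e-11 / 0.27777778 = 8.3043478e-11 kmh ≈ 8.304e-11 kmh (4 s.f.). Final answer: 8.304e-11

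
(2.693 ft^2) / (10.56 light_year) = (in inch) 9.859e-17. Check: 1 ft^2 = 0.09290304 m^2, so 2.693 ft^2 = 2.693 * 0.09290304 = 0.25018789 m^2. 1 light_year = 9.4607305e+15 m, so 10.56 light_year = 10.56 * 9.4607305e+15 = 9.9905314e+16 m. Combine: 0.25018789 m^2 / 9.9905314e+16 m = 2.50425e-18 m. 1 inch = 0.0254 m, so 2.50425e-18 m = 2.50425e-18 / 0.0254 = 9.8592522e-17 inch ≈ 9.859e-17 inch (4 s.f.).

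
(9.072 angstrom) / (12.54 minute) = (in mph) 1 angstrom = 1e-10 m, so 9.072 angstrom = 9.072 * 1e-10 = 9.072e-10 m. 1 minute = 60 s, so 12.54 minute = 12.54 * 60 = 752.4 s. Combine: 9.072e-10 m / 752.4 s = 1.2057416e-12 m/s. 1 mph = 0.44704 m/s, so 1.2057416e-12 m/s = 1.2057416e-12 / 0.44704 = 2.6971672e-12 mph ≈ 2.697e-12 mph (4 s.f.). Final answer: 2.697e-12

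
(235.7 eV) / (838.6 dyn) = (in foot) 1.477e-14. Check: 1 eV = 1.6021766e-19 J, so 235.7 eV = 235.7 * 1.6021766e-19 = 3.7763303e-17 J. 1 dyn = 1e-05 N, so 838.6 dyn = 838.6 * 1e-05 = 0.008386 N. Combine: 3.7763303e-17 J / 0.008386 N = 4.5031366e-15 m. 1 foot = 0.3048 m, so 4.5031366e-15 m = 4.5031366e-15 / 0.3048 = 1.477407e-14 foot ≈ 1.477e-14 foot (4 s.f.).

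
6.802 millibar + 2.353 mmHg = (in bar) 1 millibar = 100 Pa, so 6.802 millibar = 6.802 * 100 = 680.2 Pa. 1 mmHg = 133.32237 Pa, so 2.353 mmHg = 2.353 * 133.32237 = 313.70753 Pa. Sum: 680.2 + 313.70753 = 993.90753 Pa. 1 bar = 100000 Pa, so 993.90753 Pa = 993.90753 / 100000 = 0.0099390753 bar ≈ 0.009939 bar (4 s.f.). Final answer: 0.009939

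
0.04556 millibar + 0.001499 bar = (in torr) 1.159. Check: 1 millibar = 100 Pa, so 0.04556 millibar = 0.04556 * 100 = 4.556 Pa. 1 bar = 100000 Pa, so 0.001499 bar = 0.001499 * 100000 = 149.9 Pa. Sum: 4.556 + 149.9 = 154.456 Pa. 1 torr = 133.32237 Pa, so 154.456 Pa = 154.456 / 133.32237 = 1.1585153 torr ≈ 1.159 torr (4 s.f.).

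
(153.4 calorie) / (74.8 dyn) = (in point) 2.432e+09. Check: 1 calorie = 4.184 J, so 153.4 calorie = 153.4 * 4.184 = 641.8256 J. 1 dyn = 1e-05 N, so 74.8 dyn = 74.8 * 1e-05 = 0.000748 N. Combine: 641.8256 J / 0.000748 N = 858055.61 m. 1 point = 0.00035277778 m, so 858055.61 m = 858055.61 / 0.00035277778 = 2.4322836e+09 point ≈ 2.432e+09 point (4 s.f.).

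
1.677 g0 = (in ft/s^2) 53.96. Check: 1 g0 = 9.80665 m/s^2, so 1.677 g0 = 1.677 * 9.80665 = 16.445752 m/s^2. 1 ft/s^2 = 0.3048 m/s^2, so 16.445752 m/s^2 = 16.445752 / 0.3048 = 53.955879 ft/s^2 ≈ 53.96 ft/s^2 (4 s.f.).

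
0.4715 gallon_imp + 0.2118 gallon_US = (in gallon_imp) 0.6479. Check: 1 gallon_imp = 0.00454609 m^3, so 0.4715 gallon_imp = 0.4715 * 0.00454609 = 0.0021434814 m^3. 1 gallon_US = 0.0037854118 m^3, so 0.2118 gallon_US = 0.2118 * 0.0037854118 = 0.00080175022 m^3. Sum: 0.0021434814 + 0.00080175022 = 0.0029452317 m^3. 1 gallon_imp = 0.00454609 m^3, so 0.0029452317 m^3 = 0.0029452317 / 0.00454609 = 0.64786039 gallon_imp ≈ 0.6479 gallon_imp (4 s.f.).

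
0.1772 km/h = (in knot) 0.09568. Check: 1 km/h = 0.27777778 m/s, so 0.1772 km/h = 0.1772 * 0.27777778 = 0.049222222 m/s. 1 knot = 0.51444444 m/s, so 0.049222222 m/s = 0.049222222 / 0.51444444 = 0.095680346 knot ≈ 0.09568 knot (4 s.f.).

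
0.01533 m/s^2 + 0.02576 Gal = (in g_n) 0.01533 m/s^2 is already in m/s^2. 1 Gal = 0.01 m/s^2, so 0.02576 Gal = 0.02576 * 0.01 = 0.0002576 m/s^2. Sum: 0.01533 + 0.0002576 = 0.0155876 m/s^2. 1 g_n = 9.80665 m/s^2, so 0.0155876 m/s^2 = 0.0155876 / 9.80665 = 0.0015894928 g_n ≈ 0.001589 g_n (4 s.f.). Final answer: 0.001589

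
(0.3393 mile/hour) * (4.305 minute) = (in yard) 1 mile/hour = 0.44704 m/s, so 0.3393 mile/hour = 0.3393 * 0.44704 = 0.15168067 m/s. 1 minute = 60 s, so 4.305 minute = 4.305 * 60 = 258.3 s. Combine: 0.15168067 m/s * 258.3 s = 39.179118 m. 1 yard = 0.9144 m, so 39.179118 m = 39.179118 / 0.9144 = 42.846804 yard ≈ 42.85 yard (4 s.f.). Final answer: 42.85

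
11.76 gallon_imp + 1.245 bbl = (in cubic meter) 1 gallon_imp = 0.00454609 m^3, so 11.76 gallon_imp = 11.76 * 0.00454609 = 0.053462018 m^3. 1 bbl = 0.15898729 m^3, so 1.245 bbl = 1.245 * 0.15898729 = 0.19793918 m^3. Sum: 0.053462018 + 0.19793918 = 0.2514012 m^3. 0.2514012 m^3 = 0.2514012 cubic meter ≈ 0.2514 cubic meter (4 s.f.). Final answer: 0.2514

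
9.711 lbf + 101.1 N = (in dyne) 1 lbf = 4.4482216 N, so 9.711 lbf = 9.711 * 4.4482216 = 43.19668 N. 101.1 N is already in N. Sum: 43.19668 + 101.1 = 144.29668 N. 1 dyne = 1e-05 N, so 144.29668 N = 144.29668 / 1e-05 = 14429668 dyne ≈ 1.443e+07 dyne (4 s.f.). Final answer: 1.443e+07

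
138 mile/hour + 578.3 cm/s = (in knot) 131.2. Check: 1 mile/hour = 0.44704 m/s, so 138 mile/hour = 138 * 0.44704 = 61.69152 m/s. 1 cm/s = 0.01 m/s, so 578.3 cm/s = 578.3 * 0.01 = 5.783 m/s. Sum: 61.69152 + 5.783 = 67.47452 m/s. 1 knot = 0.51444444 m/s, so 67.47452 m/s = 67.47452 / 0.51444444 = 131.15997 knot ≈ 131.2 knot (4 s.f.).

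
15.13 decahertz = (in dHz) 1 decahertz = 10 Hz, so 15.13 decahertz = 15.13 * 10 = 151.3 Hz. 1 dHz = 0.1 Hz, so 151.3 Hz = 151.3 / 0.1 = 1513 dHz. Final answer: 1513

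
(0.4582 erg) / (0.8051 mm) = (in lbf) 1 erg = 1e-07 J, so 0.4582 erg = 0.4582 * 1e-07 = 4.582e-08 J. 1 mm = 0.001 m, so 0.8051 mm = 0.8051 * 0.001 = 0.0008051 m. Combine: 4.582e-08 J / 0.0008051 m = 5.6912185e-05 N. 1 lbf = 4.4482216 N, so 5.6912185e-05 N = 5.6912185e-05 / 4.4482216 = 1.2794368e-05 lbf ≈ 1.279e-05 lbf (4 s.f.). Final answer: 1.279e-05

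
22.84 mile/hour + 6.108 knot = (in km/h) 1 mile/hour = 0.44704 m/s, so 22.84 mile/hour = 22.84 * 0.44704 = 10.210394 m/s. 1 knot = 0.51444444 m/s, so 6.108 knot = 6.108 * 0.51444444 = 3.1422267 m/s. Sum: 10.210394 + 3.1422267 = 13.35262 m/s. 1 km/h = 0.27777778 m/s, so 13.35262 m/s = 13.35262 / 0.27777778 = 48.069433 km/h ≈ 48.07 km/h (4 s.f.). Final answer: 48.07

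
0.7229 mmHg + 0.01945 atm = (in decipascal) 2.067e+04. Check: 1 mmHg = 133.32237 Pa, so 0.7229 mmHg = 0.7229 * 133.32237 = 96.37874 Pa. 1 atm = 101325 Pa, so 0.01945 atm = 0.01945 * 101325 = 1970.7712 Pa. Sum: 96.37874 + 1970.7712 = 2067.15 Pa. 1 decipascal = 0.1 Pa, so 2067.15 Pa = 2067.15 / 0.1 = 20671.5 decipascal ≈ 2.067e+04 decipascal (4 s.f.).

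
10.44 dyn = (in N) 1 dyn = 1e-05 N, so 10.44 dyn = 10.44 * 1e-05 = 0.0001044 N. Result: 0.0001044 N. Final answer: 0.0001044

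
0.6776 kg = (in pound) 1.494. Check: 1 pound = 0.45359237 kg, so 0.6776 kg = 0.6776 / 0.45359237 = 1.4938523 pound ≈ 1.494 pound (4 s.f.).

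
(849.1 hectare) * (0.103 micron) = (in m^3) 0.8746. Check: 1 hectare = 10000 m^2, so 849.1 hectare = 849.1 * 10000 = 8491000 m^2. 1 micron = 1e-06 m, so 0.103 micron = 0.103 * 1e-06 = 1.03e-07 m. Combine: 8491000 m^2 * 1.03e-07 m = 0.874573 m^3. Result: 0.874573 m^3 ≈ 0.8746 m^3 (4 s.f.).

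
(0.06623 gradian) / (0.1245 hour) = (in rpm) 1 gradian = 0.015707963 rad, so 0.06623 gradian = 0.06623 * 0.015707963 = 0.0010403384 rad. 1 hour = 3600 s, so 0.1245 hour = 0.1245 * 3600 = 448.2 s. Combine: 0.0010403384 rad / 448.2 s = 2.3211477e-06 rad/s. 1 rpm = 0.10471976 rad/s, so 2.3211477e-06 rad/s = 2.3211477e-06 / 0.10471976 = 2.2165328e-05 rpm ≈ 2.217e-05 rpm (4 s.f.). Final answer: 2.217e-05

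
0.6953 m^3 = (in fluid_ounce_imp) 1 fluid_ounce_imp = 2.8413063e-05 m^3, so 0.6953 m^3 = 0.6953 / 2.8413063e-05 = 24471.139 fluid_ounce_imp ≈ 2.447e+04 fluid_ounce_imp (4 s.f.). Final answer: 2.447e+04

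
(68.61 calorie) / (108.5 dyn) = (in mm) 1 calorie = 4.184 J, so 68.61 calorie = 68.61 * 4.184 = 287.06424 J. 1 dyn = 1e-05 N, so 108.5 dyn = 108.5 * 1e-05 = 0.001085 N. Combine: 287.06424 J / 0.001085 N = 264575.34 m. 1 mm = 0.001 m, so 264575.34 m = 264575.34 / 0.001 = 2.6457534e+08 mm ≈ 2.646e+08 mm (4 s.f.). Final answer: 2.646e+08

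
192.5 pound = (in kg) 1 pound = 0.45359237 kg, so 192.5 pound = 192.5 * 0.45359237 = 87.316531 kg. Result: 87.316531 kg ≈ 87.32 kg (4 s.f.). Final answer: 87.32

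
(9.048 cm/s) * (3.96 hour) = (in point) 3.656e+06. Check: 1 cm/s = 0.01 m/s, so 9.048 cm/s = 9.048 * 0.01 = 0.09048 m/s. 1 hour = 3600 s, so 3.96 hour = 3.96 * 3600 = 14256 s. Combine: 0.09048 m/s * 14256 s = 1289.8829 m. 1 point = 0.00035277778 m, so 1289.8829 m = 1289.8829 / 0.00035277778 = 3656360.9 point ≈ 3.656e+06 point (4 s.f.).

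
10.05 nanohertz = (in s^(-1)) 1 nanohertz = 1e-09 Hz, so 10.05 nanohertz = 10.05 * 1e-09 = 1.005e-08 Hz. 1.005e-08 Hz = 1.005e-08 s^(-1). Final answer: 1.005e-08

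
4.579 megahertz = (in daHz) 4.579e+05. Check: 1 megahertz = 1000000 Hz, so 4.579 megahertz = 4.579 * 1000000 = 4579000 Hz. 1 daHz = 10 Hz, so 4579000 Hz = 4579000 / 10 = 457900 daHz ≈ 4.579e+05 daHz (4 s.f.).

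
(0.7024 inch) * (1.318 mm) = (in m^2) 2.351e-05. Check: 1 inch = 0.0254 m, so 0.7024 inch = 0.7024 * 0.0254 = 0.01784096 m. 1 mm = 0.001 m, so 1.318 mm = 1.318 * 0.001 = 0.001318 m. Combine: 0.01784096 m * 0.001318 m = 2.3514385e-05 m^2. Result: 2.3514385e-05 m^2 ≈ 2.351e-05 m^2 (4 s.f.).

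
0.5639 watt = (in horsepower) 0.5639 watt = 0.5639 W. 1 horsepower = 745.69987 W, so 0.5639 W = 0.5639 / 745.69987 = 0.00075620236 horsepower ≈ 0.0007562 horsepower (4 s.f.). Final answer: 0.0007562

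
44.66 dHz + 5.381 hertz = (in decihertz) 98.47. Check: 1 dHz = 0.1 Hz, so 44.66 dHz = 44.66 * 0.1 = 4.466 Hz. 5.381 hertz = 5.381 Hz. Sum: 4.466 + 5.381 = 9.847 Hz. 1 decihertz = 0.1 Hz, so 9.847 Hz = 9.847 / 0.1 = 98.47 decihertz.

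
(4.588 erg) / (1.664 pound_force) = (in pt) 0.0001757. Check: 1 erg = 1e-07 J, so 4.588 erg = 4.588 * 1e-07 = 4.588e-07 J. 1 pound_force = 4.4482216 N, so 1.664 pound_force = 1.664 * 4.4482216 = 7.4018408 N. Combine: 4.588e-07 J / 7.4018408 N = 6.1984581e-08 m. 1 pt = 0.00035277778 m, so 6.1984581e-08 m = 6.1984581e-08 / 0.00035277778 = 0.00017570432 pt ≈ 0.0001757 pt (4 s.f.).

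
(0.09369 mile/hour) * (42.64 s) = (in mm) 1786. Check: 1 mile/hour = 0.44704 m/s, so 0.09369 mile/hour = 0.09369 * 0.44704 = 0.041883178 m/s. 42.64 s is already in s. Combine: 0.041883178 m/s * 42.64 s = 1.7858987 m. 1 mm = 0.001 m, so 1.7858987 m = 1.7858987 / 0.001 = 1785.8987 mm ≈ 1786 mm (4 s.f.).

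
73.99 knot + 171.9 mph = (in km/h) 413.7. Check: 1 knot = 0.51444444 m/s, so 73.99 knot = 73.99 * 0.51444444 = 38.063744 m/s. 1 mph = 0.44704 m/s, so 171.9 mph = 171.9 * 0.44704 = 76.846176 m/s. Sum: 38.063744 + 76.846176 = 114.90992 m/s. 1 km/h = 0.27777778 m/s, so 114.90992 m/s = 114.90992 / 0.27777778 = 413.67571 km/h ≈ 413.7 km/h (4 s.f.).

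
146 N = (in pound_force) 32.82. Check: 1 pound_force = 4.4482216 N, so 146 N = 146 / 4.4482216 = 32.822106 pound_force ≈ 32.82 pound_force (4 s.f.).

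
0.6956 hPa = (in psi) 0.01009. Check: 1 hPa = 100 Pa, so 0.6956 hPa = 0.6956 * 100 = 69.56 Pa. 1 psi = 6894.7573 Pa, so 69.56 Pa = 69.56 / 6894.7573 = 0.010088825 psi ≈ 0.01009 psi (4 s.f.).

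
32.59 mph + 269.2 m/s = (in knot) 551.6. Check: 1 mph = 0.44704 m/s, so 32.59 mph = 32.59 * 0.44704 = 14.569034 m/s. 269.2 m/s is already in m/s. Sum: 14.569034 + 269.2 = 283.76903 m/s. 1 knot = 0.51444444 m/s, so 283.76903 m/s = 283.76903 / 0.51444444 = 551.60287 knot ≈ 551.6 knot (4 s.f.).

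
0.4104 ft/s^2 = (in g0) 1 ft/s^2 = 0.3048 m/s^2, so 0.4104 ft/s^2 = 0.4104 * 0.3048 = 0.12508992 m/s^2. 1 g0 = 9.80665 m/s^2, so 0.12508992 m/s^2 = 0.12508992 / 9.80665 = 0.012755622 g0 ≈ 0.01276 g0 (4 s.f.). Final answer: 0.01276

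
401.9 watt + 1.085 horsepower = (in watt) 401.9 watt = 401.9 W. 1 horsepower = 745.69987 W, so 1.085 horsepower = 1.085 * 745.69987 = 809.08436 W. Sum: 401.9 + 809.08436 = 1210.9844 W. 1210.9844 W = 1210.9844 watt ≈ 1211 watt (4 s.f.). Final answer: 1211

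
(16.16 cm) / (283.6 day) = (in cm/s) 1 cm = 0.01 m, so 16.16 cm = 16.16 * 0.01 = 0.1616 m. 1 day = 86400 s, so 283.6 day = 283.6 * 86400 = 24503040 s. Combine: 0.1616 m / 24503040 s = 6.5951e-09 m/s. 1 cm/s = 0.01 m/s, so 6.5951e-09 m/s = 6.5951e-09 / 0.01 = 6.5951e-07 cm/s ≈ 6.595e-07 cm/s (4 s.f.). Final answer: 6.595e-07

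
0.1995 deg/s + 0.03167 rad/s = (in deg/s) 1 deg/s = 0.017453293 rad/s, so 0.1995 deg/s = 0.1995 * 0.017453293 = 0.0034819319 rad/s. 0.03167 rad/s is already in rad/s. Sum: 0.0034819319 + 0.03167 = 0.035151932 rad/s. 1 deg/s = 0.017453293 rad/s, so 0.035151932 rad/s = 0.035151932 / 0.017453293 = 2.0140573 deg/s ≈ 2.014 deg/s (4 s.f.). Final answer: 2.014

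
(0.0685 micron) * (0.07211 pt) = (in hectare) 1 micron = 1e-06 m, so 0.0685 micron = 0.0685 * 1e-06 = 6.85e-08 m. 1 pt = 0.00035277778 m, so 0.07211 pt = 0.07211 * 0.00035277778 = 2.5438806e-05 m. Combine: 6.85e-08 m * 2.5438806e-05 m = 1.7425582e-12 m^2. 1 hectare = 10000 m^2, so 1.7425582e-12 m^2 = 1.7425582e-12 / 10000 = 1.7425582e-16 hectare ≈ 1.743e-16 hectare (4 s.f.). Final answer: 1.743e-16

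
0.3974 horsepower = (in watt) 296.3. Check: 1 horsepower = 745.69987 W, so 0.3974 horsepower = 0.3974 * 745.69987 = 296.34113 W. 296.34113 W = 296.34113 watt ≈ 296.3 watt (4 s.f.).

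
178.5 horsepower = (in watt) 1.331e+05. Check: 1 horsepower = 745.69987 W, so 178.5 horsepower = 178.5 * 745.69987 = 133107.43 W. 133107.43 W = 133107.43 watt ≈ 1.331e+05 watt (4 s.f.).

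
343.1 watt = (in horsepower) 343.1 watt = 343.1 W. 1 horsepower = 745.69987 W, so 343.1 W = 343.1 / 745.69987 = 0.46010468 horsepower ≈ 0.4601 horsepower (4 s.f.). Final answer: 0.4601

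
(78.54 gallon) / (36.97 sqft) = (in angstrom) 1 gallon = 0.0037854118 m^3, so 78.54 gallon = 78.54 * 0.0037854118 = 0.29730624 m^3. 1 sqft = 0.09290304 m^2, so 36.97 sqft = 36.97 * 0.09290304 = 3.4346254 m^2. Combine: 0.29730624 m^3 / 3.4346254 m^2 = 0.086561476 m. 1 angstrom = 1e-10 m, so 0.086561476 m = 0.086561476 / 1e-10 = 8.6561476e+08 angstrom ≈ 8.656e+08 angstrom (4 s.f.). Final answer: 8.656e+08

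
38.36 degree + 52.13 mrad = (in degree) 41.35. Check: 1 degree = 0.017453293 rad, so 38.36 degree = 38.36 * 0.017453293 = 0.6695083 rad. 1 mrad = 0.001 rad, so 52.13 mrad = 52.13 * 0.001 = 0.05213 rad. Sum: 0.6695083 + 0.05213 = 0.7216383 rad. 1 degree = 0.017453293 rad, so 0.7216383 rad = 0.7216383 / 0.017453293 = 41.346829 degree ≈ 41.35 degree (4 s.f.).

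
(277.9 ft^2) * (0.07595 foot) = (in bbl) 1 ft^2 = 0.09290304 m^2, so 277.9 ft^2 = 277.9 * 0.09290304 = 25.817755 m^2. 1 foot = 0.3048 m, so 0.07595 foot = 0.07595 * 0.3048 = 0.02314956 m. Combine: 25.817755 m^2 * 0.02314956 m = 0.59766966 m^3. 1 bbl = 0.15898729 m^3, so 0.59766966 m^3 = 0.59766966 / 0.15898729 = 3.7592291 bbl ≈ 3.759 bbl (4 s.f.). Final answer: 3.759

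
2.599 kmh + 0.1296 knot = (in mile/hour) 1.764. Check: 1 kmh = 0.27777778 m/s, so 2.599 kmh = 2.599 * 0.27777778 = 0.72194444 m/s. 1 knot = 0.51444444 m/s, so 0.1296 knot = 0.1296 * 0.51444444 = 0.066672 m/s. Sum: 0.72194444 + 0.066672 = 0.78861644 m/s. 1 mile/hour = 0.44704 m/s, so 0.78861644 m/s = 0.78861644 / 0.44704 = 1.7640847 mile/hour ≈ 1.764 mile/hour (4 s.f.).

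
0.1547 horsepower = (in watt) 115.4. Check: 1 horsepower = 745.69987 W, so 0.1547 horsepower = 0.1547 * 745.69987 = 115.35977 W. 115.35977 W = 115.35977 watt ≈ 115.4 watt (4 s.f.).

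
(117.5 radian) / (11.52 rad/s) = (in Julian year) 3.232e-07. Check: 117.5 radian = 117.5 rad. 11.52 rad/s is already in rad/s. Combine: 117.5 rad / 11.52 rad/s = 10.199653 s. 1 Julian year = 31557600 s, so 10.199653 s = 10.199653 / 31557600 = 3.2320749e-07 Julian year ≈ 3.232e-07 Julian year (4 s.f.).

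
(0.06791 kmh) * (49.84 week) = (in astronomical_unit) 3.801e-06. Check: 1 kmh = 0.27777778 m/s, so 0.06791 kmh = 0.06791 * 0.27777778 = 0.018863889 m/s. 1 week = 604800 s, so 49.84 week = 49.84 * 604800 = 30143232 s. Combine: 0.018863889 m/s * 30143232 s = 568618.58 m. 1 astronomical_unit = 1.4959787e+11 m, so 568618.58 m = 568618.58 / 1.4959787e+11 = 3.8009804e-06 astronomical_unit ≈ 3.801e-06 astronomical_unit (4 s.f.).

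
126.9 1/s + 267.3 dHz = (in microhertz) 126.9 1/s = 126.9 Hz. 1 dHz = 0.1 Hz, so 267.3 dHz = 267.3 * 0.1 = 26.73 Hz. Sum: 126.9 + 26.73 = 153.63 Hz. 1 microhertz = 1e-06 Hz, so 153.63 Hz = 153.63 / 1e-06 = 1.5363e+08 microhertz ≈ 1.536e+08 microhertz (4 s.f.). Final answer: 1.536e+08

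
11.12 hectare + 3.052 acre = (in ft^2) 1.33e+06. Check: 1 hectare = 10000 m^2, so 11.12 hectare = 11.12 * 10000 = 111200 m^2. 1 acre = 4046.8564 m^2, so 3.052 acre = 3.052 * 4046.8564 = 12351.006 m^2. Sum: 111200 + 12351.006 = 123551.01 m^2. 1 ft^2 = 0.09290304 m^2, so 123551.01 m^2 = 123551.01 / 0.09290304 = 1329892 ft^2 ≈ 1.33e+06 ft^2 (4 s.f.).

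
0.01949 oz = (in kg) 0.0005525. Check: 1 oz = 0.028349523 kg, so 0.01949 oz = 0.01949 * 0.028349523 = 0.00055253221 kg. Result: 0.00055253221 kg ≈ 0.0005525 kg (4 s.f.).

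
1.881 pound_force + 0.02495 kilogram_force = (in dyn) 8.612e+05. Check: 1 pound_force = 4.4482216 N, so 1.881 pound_force = 1.881 * 4.4482216 = 8.3671049 N. 1 kilogram_force = 9.80665 N, so 0.02495 kilogram_force = 0.02495 * 9.80665 = 0.24467592 N. Sum: 8.3671049 + 0.24467592 = 8.6117808 N. 1 dyn = 1e-05 N, so 8.6117808 N = 8.6117808 / 1e-05 = 861178.08 dyn ≈ 8.612e+05 dyn (4 s.f.).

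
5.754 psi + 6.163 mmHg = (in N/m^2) 1 psi = 6894.7573 Pa, so 5.754 psi = 5.754 * 6894.7573 = 39672.433 Pa. 1 mmHg = 133.32237 Pa, so 6.163 mmHg = 6.163 * 133.32237 = 821.66576 Pa. Sum: 39672.433 + 821.66576 = 40494.099 Pa. 40494.099 Pa = 40494.099 N/m^2 ≈ 4.049e+04 N/m^2 (4 s.f.). Final answer: 4.049e+04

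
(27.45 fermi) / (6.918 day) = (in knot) 8.927e-20. Check: 1 fermi = 1e-15 m, so 27.45 fermi = 27.45 * 1e-15 = 2.745e-14 m. 1 day = 86400 s, so 6.918 day = 6.918 * 86400 = 597715.2 s. Combine: 2.745e-14 m / 597715.2 s = 4.5924882e-20 m/s. 1 knot = 0.51444444 m/s, so 4.5924882e-20 m/s = 4.5924882e-20 / 0.51444444 = 8.9270829e-20 knot ≈ 8.927e-20 knot (4 s.f.).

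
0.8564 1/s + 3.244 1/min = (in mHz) 0.8564 1/s = 0.8564 Hz. 1 1/min = 0.016666667 Hz, so 3.244 1/min = 3.244 * 0.016666667 = 0.054066667 Hz. Sum: 0.8564 + 0.054066667 = 0.91046667 Hz. 1 mHz = 0.001 Hz, so 0.91046667 Hz = 0.91046667 / 0.001 = 910.46667 mHz ≈ 910.5 mHz (4 s.f.). Final answer: 910.5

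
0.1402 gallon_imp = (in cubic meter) 0.0006374. Check: 1 gallon_imp = 0.00454609 m^3, so 0.1402 gallon_imp = 0.1402 * 0.00454609 = 0.00063736182 m^3. 0.00063736182 m^3 = 0.00063736182 cubic meter ≈ 0.0006374 cubic meter (4 s.f.).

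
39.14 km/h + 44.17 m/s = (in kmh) 198.2. Check: 1 km/h = 0.27777778 m/s, so 39.14 km/h = 39.14 * 0.27777778 = 10.872222 m/s. 44.17 m/s is already in m/s. Sum: 10.872222 + 44.17 = 55.042222 m/s. 1 kmh = 0.27777778 m/s, so 55.042222 m/s = 55.042222 / 0.27777778 = 198.152 kmh ≈ 198.2 kmh (4 s.f.).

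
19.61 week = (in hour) 3294. Check: 1 week = 604800 s, so 19.61 week = 19.61 * 604800 = 11860128 s. 1 hour = 3600 s, so 11860128 s = 11860128 / 3600 = 3294.48 hour ≈ 3294 hour (4 s.f.).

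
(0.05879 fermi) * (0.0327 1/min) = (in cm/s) 1 fermi = 1e-15 m, so 0.05879 fermi = 0.05879 * 1e-15 = 5.879e-17 m. 1 1/min = 0.016666667 Hz, so 0.0327 1/min = 0.0327 * 0.016666667 = 0.000545 Hz. Combine: 5.879e-17 m * 0.000545 Hz = 3.204055e-20 m/s. 1 cm/s = 0.01 m/s, so 3.204055e-20 m/s = 3.204055e-20 / 0.01 = 3.204055e-18 cm/s ≈ 3.204e-18 cm/s (4 s.f.). Final answer: 3.204e-18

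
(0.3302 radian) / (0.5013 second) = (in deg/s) 0.3302 radian = 0.3302 rad. 0.5013 second = 0.5013 s. Combine: 0.3302 rad / 0.5013 s = 0.65868741 rad/s. 1 deg/s = 0.017453293 rad/s, so 0.65868741 rad/s = 0.65868741 / 0.017453293 = 37.740009 deg/s ≈ 37.74 deg/s (4 s.f.). Final answer: 37.74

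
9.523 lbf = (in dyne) 4.236e+06. Check: 1 lbf = 4.4482216 N, so 9.523 lbf = 9.523 * 4.4482216 = 42.360414 N. 1 dyne = 1e-05 N, so 42.360414 N = 42.360414 / 1e-05 = 4236041.4 dyne ≈ 4.236e+06 dyne (4 s.f.).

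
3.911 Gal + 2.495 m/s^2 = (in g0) 1 Gal = 0.01 m/s^2, so 3.911 Gal = 3.911 * 0.01 = 0.03911 m/s^2. 2.495 m/s^2 is already in m/s^2. Sum: 0.03911 + 2.495 = 2.53411 m/s^2. 1 g0 = 9.80665 m/s^2, so 2.53411 m/s^2 = 2.53411 / 9.80665 = 0.25840731 g0 ≈ 0.2584 g0 (4 s.f.). Final answer: 0.2584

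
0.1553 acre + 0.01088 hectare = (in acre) 1 acre = 4046.8564 m^2, so 0.1553 acre = 0.1553 * 4046.8564 = 628.4768 m^2. 1 hectare = 10000 m^2, so 0.01088 hectare = 0.01088 * 10000 = 108.8 m^2. Sum: 628.4768 + 108.8 = 737.2768 m^2. 1 acre = 4046.8564 m^2, so 737.2768 m^2 = 737.2768 / 4046.8564 = 0.18218507 acre ≈ 0.1822 acre (4 s.f.). Final answer: 0.1822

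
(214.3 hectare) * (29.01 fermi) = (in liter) 6.217e-05. Check: 1 hectare = 10000 m^2, so 214.3 hectare = 214.3 * 10000 = 2143000 m^2. 1 fermi = 1e-15 m, so 29.01 fermi = 29.01 * 1e-15 = 2.901e-14 m. Combine: 2143000 m^2 * 2.901e-14 m = 6.216843e-08 m^3. 1 liter = 0.001 m^3, so 6.216843e-08 m^3 = 6.216843e-08 / 0.001 = 6.216843e-05 liter ≈ 6.217e-05 liter (4 s.f.).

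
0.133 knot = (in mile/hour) 0.1531. Check: 1 knot = 0.51444444 m/s, so 0.133 knot = 0.133 * 0.51444444 = 0.068421111 m/s. 1 mile/hour = 0.44704 m/s, so 0.068421111 m/s = 0.068421111 / 0.44704 = 0.15305367 mile/hour ≈ 0.1531 mile/hour (4 s.f.).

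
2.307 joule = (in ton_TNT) 2.307 joule = 2.307 J. 1 ton_TNT = 4.184e+09 J, so 2.307 J = 2.307 / 4.184e+09 = 5.5138623e-10 ton_TNT ≈ 5.514e-10 ton_TNT (4 s.f.). Final answer: 5.514e-10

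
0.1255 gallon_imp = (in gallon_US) 1 gallon_imp = 0.00454609 m^3, so 0.1255 gallon_imp = 0.1255 * 0.00454609 = 0.0005705343 m^3. 1 gallon_US = 0.0037854118 m^3, so 0.0005705343 m^3 = 0.0005705343 / 0.0037854118 = 0.15071922 gallon_US ≈ 0.1507 gallon_US (4 s.f.). Final answer: 0.1507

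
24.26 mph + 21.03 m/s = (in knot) 61.96. Check: 1 mph = 0.44704 m/s, so 24.26 mph = 24.26 * 0.44704 = 10.84519 m/s. 21.03 m/s is already in m/s. Sum: 10.84519 + 21.03 = 31.87519 m/s. 1 knot = 0.51444444 m/s, so 31.87519 m/s = 31.87519 / 0.51444444 = 61.960413 knot ≈ 61.96 knot (4 s.f.).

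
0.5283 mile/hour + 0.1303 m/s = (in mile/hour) 0.8198. Check: 1 mile/hour = 0.44704 m/s, so 0.5283 mile/hour = 0.5283 * 0.44704 = 0.23617123 m/s. 0.1303 m/s is already in m/s. Sum: 0.23617123 + 0.1303 = 0.36647123 m/s. 1 mile/hour = 0.44704 m/s, so 0.36647123 m/s = 0.36647123 / 0.44704 = 0.8197728 mile/hour ≈ 0.8198 mile/hour (4 s.f.).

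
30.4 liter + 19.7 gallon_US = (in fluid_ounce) 1 liter = 0.001 m^3, so 30.4 liter = 30.4 * 0.001 = 0.0304 m^3. 1 gallon_US = 0.0037854118 m^3, so 19.7 gallon_US = 19.7 * 0.0037854118 = 0.074572612 m^3. Sum: 0.0304 + 0.074572612 = 0.10497261 m^3. 1 fluid_ounce = 2.957353e-05 m^3, so 0.10497261 m^3 = 0.10497261 / 2.957353e-05 = 3549.5463 fluid_ounce ≈ 3550 fluid_ounce (4 s.f.). Final answer: 3550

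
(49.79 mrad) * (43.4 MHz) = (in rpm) 1 mrad = 0.001 rad, so 49.79 mrad = 49.79 * 0.001 = 0.04979 rad. 1 MHz = 1000000 Hz, so 43.4 MHz = 43.4 * 1000000 = 43400000 Hz. Combine: 0.04979 rad * 43400000 Hz = 2160886 rad/s. 1 rpm = 0.10471976 rad/s, so 2160886 rad/s = 2160886 / 0.10471976 = 20634941 rpm ≈ 2.063e+07 rpm (4 s.f.). Final answer: 2.063e+07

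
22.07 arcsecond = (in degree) 1 arcsecond = 4.8481368e-06 rad, so 22.07 arcsecond = 22.07 * 4.8481368e-06 = 0.00010699838 rad. 1 degree = 0.017453293 rad, so 0.00010699838 rad = 0.00010699838 / 0.017453293 = 0.0061305556 degree ≈ 0.006131 degree (4 s.f.). Final answer: 0.006131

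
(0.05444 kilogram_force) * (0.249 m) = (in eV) 8.297e+17. Check: 1 kilogram_force = 9.80665 N, so 0.05444 kilogram_force = 0.05444 * 9.80665 = 0.53387403 N. 0.249 m is already in m. Combine: 0.53387403 N * 0.249 m = 0.13293463 J. 1 eV = 1.6021766e-19 J, so 0.13293463 J = 0.13293463 / 1.6021766e-19 = 8.2971271e+17 eV ≈ 8.297e+17 eV (4 s.f.).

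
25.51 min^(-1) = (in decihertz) 4.252. Check: 1 min^(-1) = 0.016666667 Hz, so 25.51 min^(-1) = 25.51 * 0.016666667 = 0.42516667 Hz. 1 decihertz = 0.1 Hz, so 0.42516667 Hz = 0.42516667 / 0.1 = 4.2516667 decihertz ≈ 4.252 decihertz (4 s.f.).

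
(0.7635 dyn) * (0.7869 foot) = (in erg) 1 dyn = 1e-05 N, so 0.7635 dyn = 0.7635 * 1e-05 = 7.635e-06 N. 1 foot = 0.3048 m, so 0.7869 foot = 0.7869 * 0.3048 = 0.23984712 m. Combine: 7.635e-06 N * 0.23984712 m = 1.8312328e-06 J. 1 erg = 1e-07 J, so 1.8312328e-06 J = 1.8312328e-06 / 1e-07 = 18.312328 erg ≈ 18.31 erg (4 s.f.). Final answer: 18.31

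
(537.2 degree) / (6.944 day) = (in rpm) 1 degree = 0.017453293 rad, so 537.2 degree = 537.2 * 0.017453293 = 9.3759087 rad. 1 day = 86400 s, so 6.944 day = 6.944 * 86400 = 599961.6 s. Combine: 9.3759087 rad / 599961.6 s = 1.5627515e-05 rad/s. 1 rpm = 0.10471976 rad/s, so 1.5627515e-05 rad/s = 1.5627515e-05 / 0.10471976 = 0.00014923177 rpm ≈ 0.0001492 rpm (4 s.f.). Final answer: 0.0001492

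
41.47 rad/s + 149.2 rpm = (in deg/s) 3271. Check: 41.47 rad/s is already in rad/s. 1 rpm = 0.10471976 rad/s, so 149.2 rpm = 149.2 * 0.10471976 = 15.624187 rad/s. Sum: 41.47 + 15.624187 = 57.094187 rad/s. 1 deg/s = 0.017453293 rad/s, so 57.094187 rad/s = 57.094187 / 0.017453293 = 3271.256 deg/s ≈ 3271 deg/s (4 s.f.).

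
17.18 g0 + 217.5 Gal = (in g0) 1 g0 = 9.80665 m/s^2, so 17.18 g0 = 17.18 * 9.80665 = 168.47825 m/s^2. 1 Gal = 0.01 m/s^2, so 217.5 Gal = 217.5 * 0.01 = 2.175 m/s^2. Sum: 168.47825 + 2.175 = 170.65325 m/s^2. 1 g0 = 9.80665 m/s^2, so 170.65325 m/s^2 = 170.65325 / 9.80665 = 17.401788 g0 ≈ 17.4 g0 (4 s.f.). Final answer: 17.4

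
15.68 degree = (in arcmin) 1 degree = 0.017453293 rad, so 15.68 degree = 15.68 * 0.017453293 = 0.27366763 rad. 1 arcmin = 0.00029088821 rad, so 0.27366763 rad = 0.27366763 / 0.00029088821 = 940.8 arcmin. Final answer: 940.8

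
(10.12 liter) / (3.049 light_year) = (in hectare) 3.508e-23. Check: 1 liter = 0.001 m^3, so 10.12 liter = 10.12 * 0.001 = 0.01012 m^3. 1 light_year = 9.4607305e+15 m, so 3.049 light_year = 3.049 * 9.4607305e+15 = 2.8845767e+16 m. Combine: 0.01012 m^3 / 2.8845767e+16 m = 3.5083137e-19 m^2. 1 hectare = 10000 m^2, so 3.5083137e-19 m^2 = 3.5083137e-19 / 10000 = 3.5083137e-23 hectare ≈ 3.508e-23 hectare (4 s.f.).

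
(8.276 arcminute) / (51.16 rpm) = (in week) 7.43e-10. Check: 1 arcminute = 0.00029088821 rad, so 8.276 arcminute = 8.276 * 0.00029088821 = 0.0024073908 rad. 1 rpm = 0.10471976 rad/s, so 51.16 rpm = 51.16 * 0.10471976 = 5.3574627 rad/s. Combine: 0.0024073908 rad / 5.3574627 rad/s = 0.00044935279 s. 1 week = 604800 s, so 0.00044935279 s = 0.00044935279 / 604800 = 7.429775e-10 week ≈ 7.43e-10 week (4 s.f.).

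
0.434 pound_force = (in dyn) 1 pound_force = 4.4482216 N, so 0.434 pound_force = 0.434 * 4.4482216 = 1.9305282 N. 1 dyn = 1e-05 N, so 1.9305282 N = 1.9305282 / 1e-05 = 193052.82 dyn ≈ 1.931e+05 dyn (4 s.f.). Final answer: 1.931e+05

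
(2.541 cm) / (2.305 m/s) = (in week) 1 cm = 0.01 m, so 2.541 cm = 2.541 * 0.01 = 0.02541 m. 2.305 m/s is already in m/s. Combine: 0.02541 m / 2.305 m/s = 0.011023861 s. 1 week = 604800 s, so 0.011023861 s = 0.011023861 / 604800 = 1.8227284e-08 week ≈ 1.823e-08 week (4 s.f.). Final answer: 1.823e-08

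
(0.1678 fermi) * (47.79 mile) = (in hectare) 1.291e-15. Check: 1 fermi = 1e-15 m, so 0.1678 fermi = 0.1678 * 1e-15 = 1.678e-16 m. 1 mile = 1609.344 m, so 47.79 mile = 47.79 * 1609.344 = 76910.55 m. Combine: 1.678e-16 m * 76910.55 m = 1.290559e-11 m^2. 1 hectare = 10000 m^2, so 1.290559e-11 m^2 = 1.290559e-11 / 10000 = 1.290559e-15 hectare ≈ 1.291e-15 hectare (4 s.f.).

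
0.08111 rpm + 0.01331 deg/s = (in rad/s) 1 rpm = 0.10471976 rad/s, so 0.08111 rpm = 0.08111 * 0.10471976 = 0.0084938193 rad/s. 1 deg/s = 0.017453293 rad/s, so 0.01331 deg/s = 0.01331 * 0.017453293 = 0.00023230332 rad/s. Sum: 0.0084938193 + 0.00023230332 = 0.0087261227 rad/s. Result: 0.0087261227 rad/s ≈ 0.008726 rad/s (4 s.f.). Final answer: 0.008726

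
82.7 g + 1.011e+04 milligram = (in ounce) 1 g = 0.001 kg, so 82.7 g = 82.7 * 0.001 = 0.0827 kg. 1 milligram = 1e-06 kg, so 1.011e+04 milligram = 1.011e+04 * 1e-06 = 0.01011 kg. Sum: 0.0827 + 0.01011 = 0.09281 kg. 1 ounce = 0.028349523 kg, so 0.09281 kg = 0.09281 / 0.028349523 = 3.2737764 ounce ≈ 3.274 ounce (4 s.f.). Final answer: 3.274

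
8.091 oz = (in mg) 1 oz = 0.028349523 kg, so 8.091 oz = 8.091 * 0.028349523 = 0.22937599 kg. 1 mg = 1e-06 kg, so 0.22937599 kg = 0.22937599 / 1e-06 = 229375.99 mg ≈ 2.294e+05 mg (4 s.f.). Final answer: 2.294e+05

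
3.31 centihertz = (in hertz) 0.0331. Check: 1 centihertz = 0.01 Hz, so 3.31 centihertz = 3.31 * 0.01 = 0.0331 Hz. 0.0331 Hz = 0.0331 hertz.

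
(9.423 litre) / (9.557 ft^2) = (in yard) 0.01161. Check: 1 litre = 0.001 m^3, so 9.423 litre = 9.423 * 0.001 = 0.009423 m^3. 1 ft^2 = 0.09290304 m^2, so 9.557 ft^2 = 9.557 * 0.09290304 = 0.88787435 m^2. Combine: 0.009423 m^3 / 0.88787435 m^2 = 0.010612988 m. 1 yard = 0.9144 m, so 0.010612988 m = 0.010612988 / 0.9144 = 0.011606505 yard ≈ 0.01161 yard (4 s.f.).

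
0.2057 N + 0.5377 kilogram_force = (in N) 0.2057 N is already in N. 1 kilogram_force = 9.80665 N, so 0.5377 kilogram_force = 0.5377 * 9.80665 = 5.2730357 N. Sum: 0.2057 + 5.2730357 = 5.4787357 N. Result: 5.4787357 N ≈ 5.479 N (4 s.f.). Final answer: 5.479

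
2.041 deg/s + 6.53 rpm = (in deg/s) 41.22. Check: 1 deg/s = 0.017453293 rad/s, so 2.041 deg/s = 2.041 * 0.017453293 = 0.03562217 rad/s. 1 rpm = 0.10471976 rad/s, so 6.53 rpm = 6.53 * 0.10471976 = 0.68382 rad/s. Sum: 0.03562217 + 0.68382 = 0.71944217 rad/s. 1 deg/s = 0.017453293 rad/s, so 0.71944217 rad/s = 0.71944217 / 0.017453293 = 41.221 deg/s ≈ 41.22 deg/s (4 s.f.).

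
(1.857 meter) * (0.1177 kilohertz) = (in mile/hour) 488.9. Check: 1.857 meter = 1.857 m. 1 kilohertz = 1000 Hz, so 0.1177 kilohertz = 0.1177 * 1000 = 117.7 Hz. Combine: 1.857 m * 117.7 Hz = 218.5689 m/s. 1 mile/hour = 0.44704 m/s, so 218.5689 m/s = 218.5689 / 0.44704 = 488.9247 mile/hour ≈ 488.9 mile/hour (4 s.f.).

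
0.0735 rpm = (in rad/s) 0.007697. Check: 1 rpm = 0.10471976 rad/s, so 0.0735 rpm = 0.0735 * 0.10471976 = 0.007696902 rad/s. Result: 0.007696902 rad/s ≈ 0.007697 rad/s (4 s.f.).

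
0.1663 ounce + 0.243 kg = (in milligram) 2.477e+05. Check: 1 ounce = 0.028349523 kg, so 0.1663 ounce = 0.1663 * 0.028349523 = 0.0047145257 kg. 0.243 kg is already in kg. Sum: 0.0047145257 + 0.243 = 0.24771453 kg. 1 milligram = 1e-06 kg, so 0.24771453 kg = 0.24771453 / 1e-06 = 247714.53 milligram ≈ 2.477e+05 milligram (4 s.f.).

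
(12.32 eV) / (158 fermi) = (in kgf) 1 eV = 1.6021766e-19 J, so 12.32 eV = 12.32 * 1.6021766e-19 = 1.9738816e-18 J. 1 fermi = 1e-15 m, so 158 fermi = 158 * 1e-15 = 1.58e-13 m. Combine: 1.9738816e-18 J / 1.58e-13 m = 1.2492922e-05 N. 1 kgf = 9.80665 N, so 1.2492922e-05 N = 1.2492922e-05 / 9.80665 = 1.2739235e-06 kgf ≈ 1.274e-06 kgf (4 s.f.). Final answer: 1.274e-06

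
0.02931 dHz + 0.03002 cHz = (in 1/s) 0.003231. Check: 1 dHz = 0.1 Hz, so 0.02931 dHz = 0.02931 * 0.1 = 0.002931 Hz. 1 cHz = 0.01 Hz, so 0.03002 cHz = 0.03002 * 0.01 = 0.0003002 Hz. Sum: 0.002931 + 0.0003002 = 0.0032312 Hz. 0.0032312 Hz = 0.0032312 1/s ≈ 0.003231 1/s (4 s.f.).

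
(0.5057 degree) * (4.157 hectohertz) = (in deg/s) 1 degree = 0.017453293 rad, so 0.5057 degree = 0.5057 * 0.017453293 = 0.00882613 rad. 1 hectohertz = 100 Hz, so 4.157 hectohertz = 4.157 * 100 = 415.7 Hz. Combine: 0.00882613 rad * 415.7 Hz = 3.6690223 rad/s. 1 deg/s = 0.017453293 rad/s, so 3.6690223 rad/s = 3.6690223 / 0.017453293 = 210.21949 deg/s ≈ 210.2 deg/s (4 s.f.). Final answer: 210.2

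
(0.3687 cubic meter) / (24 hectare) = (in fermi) 0.3687 cubic meter = 0.3687 m^3. 1 hectare = 10000 m^2, so 24 hectare = 24 * 10000 = 240000 m^2. Combine: 0.3687 m^3 / 240000 m^2 = 1.53625e-06 m. 1 fermi = 1e-15 m, so 1.53625e-06 m = 1.53625e-06 / 1e-15 = 1.53625e+09 fermi ≈ 1.536e+09 fermi (4 s.f.). Final answer: 1.536e+09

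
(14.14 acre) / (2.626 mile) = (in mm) 1 acre = 4046.8564 m^2, so 14.14 acre = 14.14 * 4046.8564 = 57222.55 m^2. 1 mile = 1609.344 m, so 2.626 mile = 2.626 * 1609.344 = 4226.1373 m. Combine: 57222.55 m^2 / 4226.1373 m = 13.540154 m. 1 mm = 0.001 m, so 13.540154 m = 13.540154 / 0.001 = 13540.154 mm ≈ 1.354e+04 mm (4 s.f.). Final answer: 1.354e+04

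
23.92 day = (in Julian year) 0.06549. Check: 1 day = 86400 s, so 23.92 day = 23.92 * 86400 = 2066688 s. 1 Julian year = 31557600 s, so 2066688 s = 2066688 / 31557600 = 0.065489391 Julian year ≈ 0.06549 Julian year (4 s.f.).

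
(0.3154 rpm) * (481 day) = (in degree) 1 rpm = 0.10471976 rad/s, so 0.3154 rpm = 0.3154 * 0.10471976 = 0.033028611 rad/s. 1 day = 86400 s, so 481 day = 481 * 86400 = 41558400 s. Combine: 0.033028611 rad/s * 41558400 s = 1372616.2 rad. 1 degree = 0.017453293 rad, so 1372616.2 rad = 1372616.2 / 0.017453293 = 78645116 degree ≈ 7.865e+07 degree (4 s.f.). Final answer: 7.865e+07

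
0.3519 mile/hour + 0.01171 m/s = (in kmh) 1 mile/hour = 0.44704 m/s, so 0.3519 mile/hour = 0.3519 * 0.44704 = 0.15731338 m/s. 0.01171 m/s is already in m/s. Sum: 0.15731338 + 0.01171 = 0.16902338 m/s. 1 kmh = 0.27777778 m/s, so 0.16902338 m/s = 0.16902338 / 0.27777778 = 0.60848415 kmh ≈ 0.6085 kmh (4 s.f.). Final answer: 0.6085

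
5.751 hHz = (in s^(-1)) 1 hHz = 100 Hz, so 5.751 hHz = 5.751 * 100 = 575.1 Hz. 575.1 Hz = 575.1 s^(-1). Final answer: 575.1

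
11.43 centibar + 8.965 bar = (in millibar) 9079. Check: 1 centibar = 1000 Pa, so 11.43 centibar = 11.43 * 1000 = 11430 Pa. 1 bar = 100000 Pa, so 8.965 bar = 8.965 * 100000 = 896500 Pa. Sum: 11430 + 896500 = 907930 Pa. 1 millibar = 100 Pa, so 907930 Pa = 907930 / 100 = 9079.3 millibar ≈ 9079 millibar (4 s.f.).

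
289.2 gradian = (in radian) 4.543. Check: 1 gradian = 0.015707963 rad, so 289.2 gradian = 289.2 * 0.015707963 = 4.542743 rad. 4.542743 rad = 4.542743 radian ≈ 4.543 radian (4 s.f.).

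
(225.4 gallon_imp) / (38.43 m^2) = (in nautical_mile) 1 gallon_imp = 0.00454609 m^3, so 225.4 gallon_imp = 225.4 * 0.00454609 = 1.0246887 m^3. 38.43 m^2 is already in m^2. Combine: 1.0246887 m^3 / 38.43 m^2 = 0.02666377 m. 1 nautical_mile = 1852 m, so 0.02666377 m = 0.02666377 / 1852 = 1.4397284e-05 nautical_mile ≈ 1.44e-05 nautical_mile (4 s.f.). Final answer: 1.44e-05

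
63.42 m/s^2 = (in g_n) 6.467. Check: 1 g_n = 9.80665 m/s^2, so 63.42 m/s^2 = 63.42 / 9.80665 = 6.4670402 g_n ≈ 6.467 g_n (4 s.f.).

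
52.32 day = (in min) 1 day = 86400 s, so 52.32 day = 52.32 * 86400 = 4520448 s. 1 min = 60 s, so 4520448 s = 4520448 / 60 = 75340.8 min ≈ 7.534e+04 min (4 s.f.). Final answer: 7.534e+04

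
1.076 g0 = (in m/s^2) 1 g0 = 9.80665 m/s^2, so 1.076 g0 = 1.076 * 9.80665 = 10.551955 m/s^2. Result: 10.551955 m/s^2 ≈ 10.55 m/s^2 (4 s.f.). Final answer: 10.55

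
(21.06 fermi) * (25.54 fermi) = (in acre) 1.329e-31. Check: 1 fermi = 1e-15 m, so 21.06 fermi = 21.06 * 1e-15 = 2.106e-14 m. 1 fermi = 1e-15 m, so 25.54 fermi = 25.54 * 1e-15 = 2.554e-14 m. Combine: 2.106e-14 m * 2.554e-14 m = 5.378724e-28 m^2. 1 acre = 4046.8564 m^2, so 5.378724e-28 m^2 = 5.378724e-28 / 4046.8564 = 1.3291116e-31 acre ≈ 1.329e-31 acre (4 s.f.).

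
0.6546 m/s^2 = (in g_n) 0.06675. Check: 1 g_n = 9.80665 m/s^2, so 0.6546 m/s^2 = 0.6546 / 9.80665 = 0.066750623 g_n ≈ 0.06675 g_n (4 s.f.).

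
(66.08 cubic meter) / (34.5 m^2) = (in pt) 66.08 cubic meter = 66.08 m^3. 34.5 m^2 is already in m^2. Combine: 66.08 m^3 / 34.5 m^2 = 1.9153623 m. 1 pt = 0.00035277778 m, so 1.9153623 m = 1.9153623 / 0.00035277778 = 5429.3735 pt ≈ 5429 pt (4 s.f.). Final answer: 5429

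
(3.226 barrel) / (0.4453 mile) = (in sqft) 1 barrel = 0.15898729 m^3, so 3.226 barrel = 3.226 * 0.15898729 = 0.51289301 m^3. 1 mile = 1609.344 m, so 0.4453 mile = 0.4453 * 1609.344 = 716.64088 m. Combine: 0.51289301 m^3 / 716.64088 m = 0.00071569042 m^2. 1 sqft = 0.09290304 m^2, so 0.00071569042 m^2 = 0.00071569042 / 0.09290304 = 0.0077036275 sqft ≈ 0.007704 sqft (4 s.f.). Final answer: 0.007704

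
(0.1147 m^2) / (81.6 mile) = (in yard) 9.552e-07. Check: 0.1147 m^2 is already in m^2. 1 mile = 1609.344 m, so 81.6 mile = 81.6 * 1609.344 = 131322.47 m. Combine: 0.1147 m^2 / 131322.47 m = 8.734225e-07 m. 1 yard = 0.9144 m, so 8.734225e-07 m = 8.734225e-07 / 0.9144 = 9.5518646e-07 yard ≈ 9.552e-07 yard (4 s.f.).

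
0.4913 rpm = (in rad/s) 0.05145. Check: 1 rpm = 0.10471976 rad/s, so 0.4913 rpm = 0.4913 * 0.10471976 = 0.051448816 rad/s. Result: 0.051448816 rad/s ≈ 0.05145 rad/s (4 s.f.).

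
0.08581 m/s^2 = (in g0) 0.00875. Check: 1 g0 = 9.80665 m/s^2, so 0.08581 m/s^2 = 0.08581 / 9.80665 = 0.0087501848 g0 ≈ 0.00875 g0 (4 s.f.).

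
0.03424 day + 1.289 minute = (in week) 0.005019. Check: 1 day = 86400 s, so 0.03424 day = 0.03424 * 86400 = 2958.336 s. 1 minute = 60 s, so 1.289 minute = 1.289 * 60 = 77.34 s. Sum: 2958.336 + 77.34 = 3035.676 s. 1 week = 604800 s, so 3035.676 s = 3035.676 / 604800 = 0.0050193056 week ≈ 0.005019 week (4 s.f.).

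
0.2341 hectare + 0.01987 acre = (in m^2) 2421. Check: 1 hectare = 10000 m^2, so 0.2341 hectare = 0.2341 * 10000 = 2341 m^2. 1 acre = 4046.8564 m^2, so 0.01987 acre = 0.01987 * 4046.8564 = 80.411037 m^2. Sum: 2341 + 80.411037 = 2421.411 m^2. Result: 2421.411 m^2 ≈ 2421 m^2 (4 s.f.).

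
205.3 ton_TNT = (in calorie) 1 ton_TNT = 4.184e+09 J, so 205.3 ton_TNT = 205.3 * 4.184e+09 = 8.589752e+11 J. 1 calorie = 4.184 J, so 8.589752e+11 J = 8.589752e+11 / 4.184 = 2.053e+11 calorie. Final answer: 2.053e+11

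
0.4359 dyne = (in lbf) 9.799e-07. Check: 1 dyne = 1e-05 N, so 0.4359 dyne = 0.4359 * 1e-05 = 4.359e-06 N. 1 lbf = 4.4482216 N, so 4.359e-06 N = 4.359e-06 / 4.4482216 = 9.7994218e-07 lbf ≈ 9.799e-07 lbf (4 s.f.).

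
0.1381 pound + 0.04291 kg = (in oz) 1 pound = 0.45359237 kg, so 0.1381 pound = 0.1381 * 0.45359237 = 0.062641106 kg. 0.04291 kg is already in kg. Sum: 0.062641106 + 0.04291 = 0.10555111 kg. 1 oz = 0.028349523 kg, so 0.10555111 kg = 0.10555111 / 0.028349523 = 3.7232057 oz ≈ 3.723 oz (4 s.f.). Final answer: 3.723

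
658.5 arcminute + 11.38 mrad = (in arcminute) 1 arcminute = 0.00029088821 rad, so 658.5 arcminute = 658.5 * 0.00029088821 = 0.19154989 rad. 1 mrad = 0.001 rad, so 11.38 mrad = 11.38 * 0.001 = 0.01138 rad. Sum: 0.19154989 + 0.01138 = 0.20292989 rad. 1 arcminute = 0.00029088821 rad, so 0.20292989 rad = 0.20292989 / 0.00029088821 = 697.62156 arcminute ≈ 697.6 arcminute (4 s.f.). Final answer: 697.6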